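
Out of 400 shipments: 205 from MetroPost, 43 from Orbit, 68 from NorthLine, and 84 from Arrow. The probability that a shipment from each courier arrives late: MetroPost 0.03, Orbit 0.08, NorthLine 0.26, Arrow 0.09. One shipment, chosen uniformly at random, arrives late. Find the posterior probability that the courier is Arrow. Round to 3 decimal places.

0.217

Prior × likelihood for each hypothesis:
  MetroPost: 0.5125 × 0.03 = 0.015375
  Orbit: 0.1075 × 0.08 = 0.0086
  NorthLine: 0.17 × 0.26 = 0.0442
  Arrow: 0.21 × 0.09 = 0.0189
Normalizing constant = 0.087075.
P(Arrow | evidence) = 0.0189 / 0.087075 ≈ 0.217.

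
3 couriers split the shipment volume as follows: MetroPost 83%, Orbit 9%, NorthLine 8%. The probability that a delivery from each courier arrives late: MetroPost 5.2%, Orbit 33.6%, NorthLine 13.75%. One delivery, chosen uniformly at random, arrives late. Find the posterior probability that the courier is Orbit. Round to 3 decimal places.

Compute prior × likelihood for every hypothesis:
  MetroPost: 0.83 × 0.052 = 0.04316
  Orbit: 0.09 × 0.336 = 0.03024
  NorthLine: 0.08 × 0.1375 = 0.011
Total = 0.0844.
P(Orbit | evidence) = 0.03024 / 0.0844 ≈ 0.358.

0.358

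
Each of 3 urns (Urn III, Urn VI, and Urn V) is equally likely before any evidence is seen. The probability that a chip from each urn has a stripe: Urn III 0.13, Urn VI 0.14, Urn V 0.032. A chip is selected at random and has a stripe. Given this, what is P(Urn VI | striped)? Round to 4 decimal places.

Since the prior is uniform, the posterior is proportional to the likelihood:
  Urn III: 0.13
  Urn VI: 0.14
  Urn V: 0.032
Sum = 0.302.
P(Urn VI | evidence) = 0.14 / 0.302 ≈ 0.4636.

0.4636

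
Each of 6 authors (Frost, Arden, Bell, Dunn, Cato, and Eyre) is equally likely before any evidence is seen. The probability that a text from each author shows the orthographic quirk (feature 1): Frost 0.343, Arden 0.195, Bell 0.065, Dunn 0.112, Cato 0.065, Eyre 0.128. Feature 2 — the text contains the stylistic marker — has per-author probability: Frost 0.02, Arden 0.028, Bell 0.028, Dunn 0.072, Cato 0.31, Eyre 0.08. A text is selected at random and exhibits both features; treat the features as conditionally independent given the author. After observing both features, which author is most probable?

Cato

Since the prior is uniform, the posterior is proportional to the likelihood:
  Frost: 0.343 × 0.02 = 0.00686
  Arden: 0.195 × 0.028 = 0.00546
  Bell: 0.065 × 0.028 = 0.00182
  Dunn: 0.112 × 0.072 = 0.008064
  Cato: 0.065 × 0.31 = 0.02015
  Eyre: 0.128 × 0.08 = 0.01024
Normalizing constant = 0.052594.
Largest term belongs to Cato, so Cato is most probable.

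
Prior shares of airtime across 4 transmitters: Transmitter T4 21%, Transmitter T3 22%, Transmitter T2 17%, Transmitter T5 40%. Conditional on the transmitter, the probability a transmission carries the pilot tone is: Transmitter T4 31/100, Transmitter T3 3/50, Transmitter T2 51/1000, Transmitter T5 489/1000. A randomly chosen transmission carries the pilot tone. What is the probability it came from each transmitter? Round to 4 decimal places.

Transmitter T4 0.2304, Transmitter T3 0.0467, Transmitter T2 0.0307, Transmitter T5 0.6922

By Bayes' rule, posterior ∝ prior × likelihood:
  Transmitter T4: 0.21 × 0.31 = 0.0651
  Transmitter T3: 0.22 × 0.06 = 0.0132
  Transmitter T2: 0.17 × 0.051 = 0.00867
  Transmitter T5: 0.4 × 0.489 = 0.1956
Sum = 0.28257.
P(Transmitter T4 | pilot) = 0.0651/0.28257 ≈ 0.2304
P(Transmitter T3 | pilot) = 0.0132/0.28257 ≈ 0.0467
P(Transmitter T2 | pilot) = 0.00867/0.28257 ≈ 0.0307
P(Transmitter T5 | pilot) = 0.1956/0.28257 ≈ 0.6922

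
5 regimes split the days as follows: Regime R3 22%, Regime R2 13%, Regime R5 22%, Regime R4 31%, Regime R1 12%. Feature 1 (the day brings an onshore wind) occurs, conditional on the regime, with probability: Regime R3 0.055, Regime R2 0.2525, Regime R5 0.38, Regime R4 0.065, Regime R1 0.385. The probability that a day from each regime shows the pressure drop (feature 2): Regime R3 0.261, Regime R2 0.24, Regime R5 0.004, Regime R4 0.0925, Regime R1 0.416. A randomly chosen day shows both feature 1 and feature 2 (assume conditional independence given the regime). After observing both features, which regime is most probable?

By Bayes' rule, posterior ∝ prior × likelihood:
  Regime R3: 0.22 × 0.055 × 0.261 = 0.0031581
  Regime R2: 0.13 × 0.2525 × 0.24 = 0.007878
  Regime R5: 0.22 × 0.38 × 0.004 = 0.0003344
  Regime R4: 0.31 × 0.065 × 0.0925 = 0.001863875
  Regime R1: 0.12 × 0.385 × 0.416 = 0.0192192
Total = 0.032453575.
Largest term belongs to Regime R1, so Regime R1 is most probable.

Regime R1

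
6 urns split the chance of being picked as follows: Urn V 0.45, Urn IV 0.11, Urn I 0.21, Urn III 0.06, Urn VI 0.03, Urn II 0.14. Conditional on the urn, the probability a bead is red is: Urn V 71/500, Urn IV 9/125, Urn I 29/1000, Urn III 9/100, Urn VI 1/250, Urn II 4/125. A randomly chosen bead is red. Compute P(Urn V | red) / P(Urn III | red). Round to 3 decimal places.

11.833

Prior × likelihood for each hypothesis:
  Urn V: 0.45 × 0.142 = 0.0639
  Urn IV: 0.11 × 0.072 = 0.00792
  Urn I: 0.21 × 0.029 = 0.00609
  Urn III: 0.06 × 0.09 = 0.0054
  Urn VI: 0.03 × 0.004 = 0.00012
  Urn II: 0.14 × 0.032 = 0.00448
Sum = 0.08791.
The ratio is 0.0639 / 0.0054 (the normalizer cancels) = 11.833.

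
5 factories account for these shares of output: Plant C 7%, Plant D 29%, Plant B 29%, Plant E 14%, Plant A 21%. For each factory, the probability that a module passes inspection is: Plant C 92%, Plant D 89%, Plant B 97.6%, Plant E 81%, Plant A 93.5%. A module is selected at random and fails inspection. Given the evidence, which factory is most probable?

Plant D

Taking complements, P(nonconforming | each) = Plant C 0.08, Plant D 0.11, Plant B 0.024, Plant E 0.19, Plant A 0.065.
Prior × likelihood for each hypothesis:
  Plant C: 0.07 × 0.08 = 0.0056
  Plant D: 0.29 × 0.11 = 0.0319
  Plant B: 0.29 × 0.024 = 0.00696
  Plant E: 0.14 × 0.19 = 0.0266
  Plant A: 0.21 × 0.065 = 0.01365
Sum = 0.08471.
Largest term belongs to Plant D, so Plant D is most probable.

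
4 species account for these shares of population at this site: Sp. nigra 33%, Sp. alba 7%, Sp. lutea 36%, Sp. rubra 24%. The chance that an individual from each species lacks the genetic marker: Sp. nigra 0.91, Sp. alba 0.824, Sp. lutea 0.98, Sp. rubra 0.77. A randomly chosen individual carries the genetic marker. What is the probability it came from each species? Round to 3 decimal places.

Taking complements, P(marker | each) = Sp. nigra 0.09, Sp. alba 0.176, Sp. lutea 0.02, Sp. rubra 0.23.
Compute prior × likelihood for every hypothesis:
  Sp. nigra: 0.33 × 0.09 = 0.0297
  Sp. alba: 0.07 × 0.176 = 0.01232
  Sp. lutea: 0.36 × 0.02 = 0.0072
  Sp. rubra: 0.24 × 0.23 = 0.0552
Total = 0.10442.
P(Sp. nigra | marker) = 0.0297/0.10442 ≈ 0.284
P(Sp. alba | marker) = 0.01232/0.10442 ≈ 0.118
P(Sp. lutea | marker) = 0.0072/0.10442 ≈ 0.069
P(Sp. rubra | marker) = 0.0552/0.10442 ≈ 0.529
(Check: 0.284+0.118+0.069+0.529 = 1.000.)

Sp. nigra 0.284, Sp. alba 0.118, Sp. lutea 0.069, Sp. rubra 0.529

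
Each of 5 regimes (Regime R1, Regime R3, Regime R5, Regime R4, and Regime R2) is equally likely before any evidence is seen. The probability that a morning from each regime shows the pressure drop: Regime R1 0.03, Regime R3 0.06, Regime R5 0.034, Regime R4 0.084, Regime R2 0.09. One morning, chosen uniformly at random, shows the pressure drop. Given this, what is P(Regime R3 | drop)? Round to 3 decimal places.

Since the prior is uniform, the posterior is proportional to the likelihood:
  Regime R1: 0.03
  Regime R3: 0.06
  Regime R5: 0.034
  Regime R4: 0.084
  Regime R2: 0.09
Normalizing constant = 0.298.
P(Regime R3 | evidence) = 0.06 / 0.298 ≈ 0.201.

0.201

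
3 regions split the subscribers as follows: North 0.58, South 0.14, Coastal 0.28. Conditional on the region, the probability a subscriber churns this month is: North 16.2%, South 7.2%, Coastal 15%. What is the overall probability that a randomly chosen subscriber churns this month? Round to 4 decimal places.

Prior × likelihood for each hypothesis:
  North: 0.58 × 0.162 = 0.09396
  South: 0.14 × 0.072 = 0.01008
  Coastal: 0.28 × 0.15 = 0.042
P(churn) = 0.09396 + 0.01008 + 0.042 = 0.14604 → 0.1460.

0.1460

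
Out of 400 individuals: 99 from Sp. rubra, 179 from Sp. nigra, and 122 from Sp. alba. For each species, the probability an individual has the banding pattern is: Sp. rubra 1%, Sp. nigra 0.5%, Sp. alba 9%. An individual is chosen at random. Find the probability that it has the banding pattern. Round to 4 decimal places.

Compute prior × likelihood for every hypothesis:
  Sp. rubra: 0.2475 × 0.01 = 0.002475
  Sp. nigra: 0.4475 × 0.005 = 0.0022375
  Sp. alba: 0.305 × 0.09 = 0.02745
P(banded) = 0.002475 + 0.0022375 + 0.02745 = 0.0321625 → 0.0322.

0.0322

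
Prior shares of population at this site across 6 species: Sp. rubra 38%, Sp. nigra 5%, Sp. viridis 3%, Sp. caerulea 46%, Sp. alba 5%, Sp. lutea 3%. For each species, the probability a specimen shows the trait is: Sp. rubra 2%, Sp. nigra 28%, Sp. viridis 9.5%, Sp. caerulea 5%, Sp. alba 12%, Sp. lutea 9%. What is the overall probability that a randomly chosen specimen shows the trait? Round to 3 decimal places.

0.056

Prior × likelihood for each hypothesis:
  Sp. rubra: 0.38 × 0.02 = 0.0076
  Sp. nigra: 0.05 × 0.28 = 0.014
  Sp. viridis: 0.03 × 0.095 = 0.00285
  Sp. caerulea: 0.46 × 0.05 = 0.023
  Sp. alba: 0.05 × 0.12 = 0.006
  Sp. lutea: 0.03 × 0.09 = 0.0027
P(trait) = 0.0076 + 0.014 + 0.00285 + 0.023 + 0.006 + 0.0027 = 0.05615 → 0.056.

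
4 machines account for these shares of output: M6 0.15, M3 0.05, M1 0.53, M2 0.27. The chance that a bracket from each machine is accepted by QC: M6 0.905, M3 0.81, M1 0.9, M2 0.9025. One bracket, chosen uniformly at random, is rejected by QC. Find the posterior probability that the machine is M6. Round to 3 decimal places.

Taking complements, P(rejected | each) = M6 0.095, M3 0.19, M1 0.1, M2 0.0975.
By Bayes' rule, posterior ∝ prior × likelihood:
  M6: 0.15 × 0.095 = 0.01425
  M3: 0.05 × 0.19 = 0.0095
  M1: 0.53 × 0.1 = 0.053
  M2: 0.27 × 0.0975 = 0.026325
Total = 0.103075.
P(M6 | evidence) = 0.01425 / 0.103075 ≈ 0.138.

0.138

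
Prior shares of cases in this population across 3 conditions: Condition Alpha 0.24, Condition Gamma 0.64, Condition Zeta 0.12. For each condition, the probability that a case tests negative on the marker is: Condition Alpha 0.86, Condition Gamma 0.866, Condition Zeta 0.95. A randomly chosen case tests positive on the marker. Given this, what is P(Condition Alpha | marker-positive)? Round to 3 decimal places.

0.268

Taking complements, P(marker-positive | each) = Condition Alpha 0.14, Condition Gamma 0.134, Condition Zeta 0.05.
Unnormalized posteriors (prior × likelihood):
  Condition Alpha: 0.24 × 0.14 = 0.0336
  Condition Gamma: 0.64 × 0.134 = 0.08576
  Condition Zeta: 0.12 × 0.05 = 0.006
Normalizing constant = 0.12536.
P(Condition Alpha | evidence) = 0.0336 / 0.12536 ≈ 0.268.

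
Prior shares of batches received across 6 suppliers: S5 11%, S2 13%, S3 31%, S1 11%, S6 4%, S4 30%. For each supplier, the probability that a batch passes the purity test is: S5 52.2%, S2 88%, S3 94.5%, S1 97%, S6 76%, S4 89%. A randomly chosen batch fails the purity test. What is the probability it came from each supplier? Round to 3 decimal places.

S5 0.401, S2 0.119, S3 0.130, S1 0.025, S6 0.073, S4 0.252

Taking complements, P(off-spec | each) = S5 0.478, S2 0.12, S3 0.055, S1 0.03, S6 0.24, S4 0.11.
Compute prior × likelihood for every hypothesis:
  S5: 0.11 × 0.478 = 0.05258
  S2: 0.13 × 0.12 = 0.0156
  S3: 0.31 × 0.055 = 0.01705
  S1: 0.11 × 0.03 = 0.0033
  S6: 0.04 × 0.24 = 0.0096
  S4: 0.3 × 0.11 = 0.033
Sum = 0.13113.
P(S5 | off-spec) = 0.05258/0.13113 ≈ 0.401
P(S2 | off-spec) = 0.0156/0.13113 ≈ 0.119
P(S3 | off-spec) = 0.01705/0.13113 ≈ 0.130
P(S1 | off-spec) = 0.0033/0.13113 ≈ 0.025
P(S6 | off-spec) = 0.0096/0.13113 ≈ 0.073
P(S4 | off-spec) = 0.033/0.13113 ≈ 0.252
(Check: 0.401+0.119+0.130+0.025+0.073+0.252 = 1.000.)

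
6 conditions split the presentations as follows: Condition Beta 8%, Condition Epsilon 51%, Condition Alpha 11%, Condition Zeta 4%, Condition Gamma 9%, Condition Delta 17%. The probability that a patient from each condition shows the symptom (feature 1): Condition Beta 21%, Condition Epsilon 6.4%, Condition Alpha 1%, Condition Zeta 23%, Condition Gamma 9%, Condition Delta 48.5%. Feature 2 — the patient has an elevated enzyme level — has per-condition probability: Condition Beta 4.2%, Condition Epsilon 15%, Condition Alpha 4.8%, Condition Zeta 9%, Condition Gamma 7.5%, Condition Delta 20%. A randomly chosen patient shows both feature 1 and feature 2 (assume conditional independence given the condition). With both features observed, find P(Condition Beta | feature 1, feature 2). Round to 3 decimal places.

By Bayes' rule, posterior ∝ prior × likelihood:
  Condition Beta: 0.08 × 0.21 × 0.042 = 0.0007056
  Condition Epsilon: 0.51 × 0.064 × 0.15 = 0.004896
  Condition Alpha: 0.11 × 0.01 × 0.048 = 0.0000528
  Condition Zeta: 0.04 × 0.23 × 0.09 = 0.000828
  Condition Gamma: 0.09 × 0.09 × 0.075 = 0.0006075
  Condition Delta: 0.17 × 0.485 × 0.2 = 0.01649
Normalizing constant = 0.0235799.
P(Condition Beta | evidence) = 0.0007056 / 0.0235799 ≈ 0.030.

0.030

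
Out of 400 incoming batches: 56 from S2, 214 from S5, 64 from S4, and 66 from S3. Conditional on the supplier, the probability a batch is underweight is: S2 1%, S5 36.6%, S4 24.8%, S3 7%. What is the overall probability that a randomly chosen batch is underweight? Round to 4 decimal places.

0.2484

Unnormalized posteriors (prior × likelihood):
  S2: 0.14 × 0.01 = 0.0014
  S5: 0.535 × 0.366 = 0.19581
  S4: 0.16 × 0.248 = 0.03968
  S3: 0.165 × 0.07 = 0.01155
P(underweight) = 0.0014 + 0.19581 + 0.03968 + 0.01155 = 0.24844 → 0.2484.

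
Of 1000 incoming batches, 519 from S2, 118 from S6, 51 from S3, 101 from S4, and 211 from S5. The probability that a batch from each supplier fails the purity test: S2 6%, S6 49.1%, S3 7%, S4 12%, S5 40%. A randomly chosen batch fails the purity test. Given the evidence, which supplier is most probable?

Compute prior × likelihood for every hypothesis:
  S2: 0.519 × 0.06 = 0.03114
  S6: 0.118 × 0.491 = 0.057938
  S3: 0.051 × 0.07 = 0.00357
  S4: 0.101 × 0.12 = 0.01212
  S5: 0.211 × 0.4 = 0.0844
Normalizing constant = 0.189168.
Largest term belongs to S5, so S5 is most probable.

S5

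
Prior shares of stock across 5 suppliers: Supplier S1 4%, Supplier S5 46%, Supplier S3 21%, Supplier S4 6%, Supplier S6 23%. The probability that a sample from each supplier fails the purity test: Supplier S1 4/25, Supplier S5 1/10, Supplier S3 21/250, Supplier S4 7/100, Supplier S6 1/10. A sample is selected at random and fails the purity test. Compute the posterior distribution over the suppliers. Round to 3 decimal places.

Unnormalized posteriors (prior × likelihood):
  Supplier S1: 0.04 × 0.16 = 0.0064
  Supplier S5: 0.46 × 0.1 = 0.046
  Supplier S3: 0.21 × 0.084 = 0.01764
  Supplier S4: 0.06 × 0.07 = 0.0042
  Supplier S6: 0.23 × 0.1 = 0.023
Sum = 0.09724.
P(Supplier S1 | off-spec) = 0.0064/0.09724 ≈ 0.066
P(Supplier S5 | off-spec) = 0.046/0.09724 ≈ 0.473
P(Supplier S3 | off-spec) = 0.01764/0.09724 ≈ 0.181
P(Supplier S4 | off-spec) = 0.0042/0.09724 ≈ 0.043
P(Supplier S6 | off-spec) = 0.023/0.09724 ≈ 0.237
(Check: 0.066+0.473+0.181+0.043+0.237 = 1.000.)

Supplier S1 0.066, Supplier S5 0.473, Supplier S3 0.181, Supplier S4 0.043, Supplier S6 0.237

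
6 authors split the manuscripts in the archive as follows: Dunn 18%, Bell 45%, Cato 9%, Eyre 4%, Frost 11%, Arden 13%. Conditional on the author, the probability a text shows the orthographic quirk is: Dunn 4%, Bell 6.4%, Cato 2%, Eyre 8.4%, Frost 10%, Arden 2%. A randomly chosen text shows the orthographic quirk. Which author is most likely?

By Bayes' rule, posterior ∝ prior × likelihood:
  Dunn: 0.18 × 0.04 = 0.0072
  Bell: 0.45 × 0.064 = 0.0288
  Cato: 0.09 × 0.02 = 0.0018
  Eyre: 0.04 × 0.084 = 0.00336
  Frost: 0.11 × 0.1 = 0.011
  Arden: 0.13 × 0.02 = 0.0026
Total = 0.05476.
Largest term belongs to Bell, so Bell is most probable.

Bell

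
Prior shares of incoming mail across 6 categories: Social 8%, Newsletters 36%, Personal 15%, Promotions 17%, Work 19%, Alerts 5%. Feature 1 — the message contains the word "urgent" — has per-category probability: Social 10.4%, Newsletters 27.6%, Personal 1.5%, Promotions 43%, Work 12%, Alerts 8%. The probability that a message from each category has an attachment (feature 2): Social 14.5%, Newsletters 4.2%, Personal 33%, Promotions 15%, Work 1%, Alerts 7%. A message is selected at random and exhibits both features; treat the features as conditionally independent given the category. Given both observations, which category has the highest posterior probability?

By Bayes' rule, posterior ∝ prior × likelihood:
  Social: 0.08 × 0.104 × 0.145 = 0.0012064
  Newsletters: 0.36 × 0.276 × 0.042 = 0.00417312
  Personal: 0.15 × 0.015 × 0.33 = 0.0007425
  Promotions: 0.17 × 0.43 × 0.15 = 0.010965
  Work: 0.19 × 0.12 × 0.01 = 0.000228
  Alerts: 0.05 × 0.08 × 0.07 = 0.00028
Total = 0.01759502.
Largest term belongs to Promotions, so Promotions is most probable.

Promotions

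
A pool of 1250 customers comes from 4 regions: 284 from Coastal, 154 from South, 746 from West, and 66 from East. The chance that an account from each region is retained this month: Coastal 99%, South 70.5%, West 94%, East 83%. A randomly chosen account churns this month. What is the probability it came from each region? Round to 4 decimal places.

Taking complements, P(churn | each) = Coastal 0.01, South 0.295, West 0.06, East 0.17.
Unnormalized posteriors (prior × likelihood):
  Coastal: 0.2272 × 0.01 = 0.002272
  South: 0.1232 × 0.295 = 0.036344
  West: 0.5968 × 0.06 = 0.035808
  East: 0.0528 × 0.17 = 0.008976
Normalizing constant = 0.0834.
P(Coastal | churn) = 0.002272/0.0834 ≈ 0.0272
P(South | churn) = 0.036344/0.0834 ≈ 0.4358
P(West | churn) = 0.035808/0.0834 ≈ 0.4294
P(East | churn) = 0.008976/0.0834 ≈ 0.1076

Coastal 0.0272, South 0.4358, West 0.4294, East 0.1076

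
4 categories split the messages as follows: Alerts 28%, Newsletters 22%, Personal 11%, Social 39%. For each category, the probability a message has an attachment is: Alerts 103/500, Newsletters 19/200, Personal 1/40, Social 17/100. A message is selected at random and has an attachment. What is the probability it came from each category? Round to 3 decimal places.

Alerts 0.391, Newsletters 0.142, Personal 0.019, Social 0.449

By Bayes' rule, posterior ∝ prior × likelihood:
  Alerts: 0.28 × 0.206 = 0.05768
  Newsletters: 0.22 × 0.095 = 0.0209
  Personal: 0.11 × 0.025 = 0.00275
  Social: 0.39 × 0.17 = 0.0663
Total = 0.14763.
P(Alerts | attachment) = 0.05768/0.14763 ≈ 0.391
P(Newsletters | attachment) = 0.0209/0.14763 ≈ 0.142
P(Personal | attachment) = 0.00275/0.14763 ≈ 0.019
P(Social | attachment) = 0.0663/0.14763 ≈ 0.449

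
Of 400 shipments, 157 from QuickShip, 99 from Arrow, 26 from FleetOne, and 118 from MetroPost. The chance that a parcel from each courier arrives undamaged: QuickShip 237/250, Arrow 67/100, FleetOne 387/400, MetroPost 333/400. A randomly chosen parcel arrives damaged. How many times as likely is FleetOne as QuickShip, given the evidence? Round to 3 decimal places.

0.104

Taking complements, P(damaged | each) = QuickShip 0.052, Arrow 0.33, FleetOne 0.0325, MetroPost 0.1675.
Unnormalized posteriors (prior × likelihood):
  QuickShip: 0.3925 × 0.052 = 0.02041
  Arrow: 0.2475 × 0.33 = 0.081675
  FleetOne: 0.065 × 0.0325 = 0.0021125
  MetroPost: 0.295 × 0.1675 = 0.0494125
Normalizing constant = 0.15361.
The ratio is 0.0021125 / 0.02041 (the normalizer cancels) = 0.104.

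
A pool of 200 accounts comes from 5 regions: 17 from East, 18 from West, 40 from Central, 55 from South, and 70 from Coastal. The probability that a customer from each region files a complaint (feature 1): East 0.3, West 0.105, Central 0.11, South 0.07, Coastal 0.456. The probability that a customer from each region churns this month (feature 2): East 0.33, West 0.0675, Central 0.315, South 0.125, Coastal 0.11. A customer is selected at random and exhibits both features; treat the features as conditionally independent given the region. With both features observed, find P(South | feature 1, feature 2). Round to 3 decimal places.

0.067

Unnormalized posteriors (prior × likelihood):
  East: 0.085 × 0.3 × 0.33 = 0.008415
  West: 0.09 × 0.105 × 0.0675 = 0.000637875
  Central: 0.2 × 0.11 × 0.315 = 0.00693
  South: 0.275 × 0.07 × 0.125 = 0.00240625
  Coastal: 0.35 × 0.456 × 0.11 = 0.017556
Sum = 0.035945125.
P(South | evidence) = 0.00240625 / 0.035945125 ≈ 0.067.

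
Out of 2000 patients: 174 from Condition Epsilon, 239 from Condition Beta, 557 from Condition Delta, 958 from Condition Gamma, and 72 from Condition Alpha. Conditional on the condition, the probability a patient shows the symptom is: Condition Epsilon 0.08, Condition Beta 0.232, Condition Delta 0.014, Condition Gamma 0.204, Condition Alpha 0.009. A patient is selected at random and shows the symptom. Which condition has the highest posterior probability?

Prior × likelihood for each hypothesis:
  Condition Epsilon: 0.087 × 0.08 = 0.00696
  Condition Beta: 0.1195 × 0.232 = 0.027724
  Condition Delta: 0.2785 × 0.014 = 0.003899
  Condition Gamma: 0.479 × 0.204 = 0.097716
  Condition Alpha: 0.036 × 0.009 = 0.000324
Total = 0.136623.
Largest term belongs to Condition Gamma, so Condition Gamma is most probable.

Condition Gamma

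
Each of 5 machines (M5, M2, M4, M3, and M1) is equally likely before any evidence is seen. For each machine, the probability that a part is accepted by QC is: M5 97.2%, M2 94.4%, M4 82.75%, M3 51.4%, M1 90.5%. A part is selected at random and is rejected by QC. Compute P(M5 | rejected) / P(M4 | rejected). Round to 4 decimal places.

0.1623

Taking complements, P(rejected | each) = M5 0.028, M2 0.056, M4 0.1725, M3 0.486, M1 0.095.
Since the prior is uniform, the posterior is proportional to the likelihood:
  M5: 0.028
  M2: 0.056
  M4: 0.1725
  M3: 0.486
  M1: 0.095
Total = 0.8375.
The ratio is 0.028 / 0.1725 (the normalizer cancels) = 0.1623.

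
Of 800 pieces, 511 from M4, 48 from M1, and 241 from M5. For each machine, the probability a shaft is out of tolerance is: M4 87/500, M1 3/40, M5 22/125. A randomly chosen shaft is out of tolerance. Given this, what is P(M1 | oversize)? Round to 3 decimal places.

0.027

Prior × likelihood for each hypothesis:
  M4: 0.63875 × 0.174 = 0.1111425
  M1: 0.06 × 0.075 = 0.0045
  M5: 0.30125 × 0.176 = 0.05302
Sum = 0.1686625.
P(M1 | evidence) = 0.0045 / 0.1686625 ≈ 0.027.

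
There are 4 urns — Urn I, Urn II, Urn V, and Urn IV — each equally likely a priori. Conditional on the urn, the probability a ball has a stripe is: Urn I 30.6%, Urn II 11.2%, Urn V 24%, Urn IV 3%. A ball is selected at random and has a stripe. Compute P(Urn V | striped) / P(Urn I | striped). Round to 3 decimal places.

0.784

Since the prior is uniform, the posterior is proportional to the likelihood:
  Urn I: 0.306
  Urn II: 0.112
  Urn V: 0.24
  Urn IV: 0.03
Total = 0.688.
The ratio is 0.24 / 0.306 (the normalizer cancels) = 0.784.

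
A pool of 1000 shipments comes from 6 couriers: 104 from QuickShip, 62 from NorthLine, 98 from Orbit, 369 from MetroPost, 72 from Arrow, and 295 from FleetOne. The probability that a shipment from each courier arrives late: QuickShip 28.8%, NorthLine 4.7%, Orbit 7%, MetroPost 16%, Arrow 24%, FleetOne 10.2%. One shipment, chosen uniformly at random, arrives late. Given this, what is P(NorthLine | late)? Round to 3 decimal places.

Unnormalized posteriors (prior × likelihood):
  QuickShip: 0.104 × 0.288 = 0.029952
  NorthLine: 0.062 × 0.047 = 0.002914
  Orbit: 0.098 × 0.07 = 0.00686
  MetroPost: 0.369 × 0.16 = 0.05904
  Arrow: 0.072 × 0.24 = 0.01728
  FleetOne: 0.295 × 0.102 = 0.03009
Total = 0.146136.
P(NorthLine | evidence) = 0.002914 / 0.146136 ≈ 0.020.

0.020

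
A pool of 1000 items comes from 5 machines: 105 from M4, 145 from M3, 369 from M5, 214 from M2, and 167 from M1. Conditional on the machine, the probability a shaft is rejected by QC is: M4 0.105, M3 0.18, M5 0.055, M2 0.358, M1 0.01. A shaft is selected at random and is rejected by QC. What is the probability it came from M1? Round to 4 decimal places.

0.0123

Prior × likelihood for each hypothesis:
  M4: 0.105 × 0.105 = 0.011025
  M3: 0.145 × 0.18 = 0.0261
  M5: 0.369 × 0.055 = 0.020295
  M2: 0.214 × 0.358 = 0.076612
  M1: 0.167 × 0.01 = 0.00167
Normalizing constant = 0.135702.
P(M1 | evidence) = 0.00167 / 0.135702 ≈ 0.0123.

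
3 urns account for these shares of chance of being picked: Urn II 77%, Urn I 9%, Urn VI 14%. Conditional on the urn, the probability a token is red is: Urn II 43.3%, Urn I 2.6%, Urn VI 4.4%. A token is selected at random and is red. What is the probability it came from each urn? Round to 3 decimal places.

Urn II 0.975, Urn I 0.007, Urn VI 0.018

Compute prior × likelihood for every hypothesis:
  Urn II: 0.77 × 0.433 = 0.33341
  Urn I: 0.09 × 0.026 = 0.00234
  Urn VI: 0.14 × 0.044 = 0.00616
Total = 0.34191.
P(Urn II | red) = 0.33341/0.34191 ≈ 0.975
P(Urn I | red) = 0.00234/0.34191 ≈ 0.007
P(Urn VI | red) = 0.00616/0.34191 ≈ 0.018
(Check: 0.975+0.007+0.018 = 1.000.)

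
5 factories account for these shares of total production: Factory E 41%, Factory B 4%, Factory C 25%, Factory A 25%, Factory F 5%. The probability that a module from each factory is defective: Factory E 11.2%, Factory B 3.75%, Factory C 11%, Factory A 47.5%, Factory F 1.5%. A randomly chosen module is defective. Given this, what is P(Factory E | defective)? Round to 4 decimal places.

0.2362

By Bayes' rule, posterior ∝ prior × likelihood:
  Factory E: 0.41 × 0.112 = 0.04592
  Factory B: 0.04 × 0.0375 = 0.0015
  Factory C: 0.25 × 0.11 = 0.0275
  Factory A: 0.25 × 0.475 = 0.11875
  Factory F: 0.05 × 0.015 = 0.00075
Normalizing constant = 0.19442.
P(Factory E | evidence) = 0.04592 / 0.19442 ≈ 0.2362.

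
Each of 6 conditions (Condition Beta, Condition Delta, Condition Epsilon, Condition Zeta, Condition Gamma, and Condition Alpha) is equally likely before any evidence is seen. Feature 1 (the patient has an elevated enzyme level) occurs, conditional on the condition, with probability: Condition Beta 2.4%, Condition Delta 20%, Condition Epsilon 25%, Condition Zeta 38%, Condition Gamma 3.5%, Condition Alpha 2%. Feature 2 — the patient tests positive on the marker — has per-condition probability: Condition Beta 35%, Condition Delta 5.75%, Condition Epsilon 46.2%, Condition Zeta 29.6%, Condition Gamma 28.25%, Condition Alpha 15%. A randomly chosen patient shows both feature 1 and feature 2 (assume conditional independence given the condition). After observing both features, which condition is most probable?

Condition Epsilon

Since the prior is uniform, the posterior is proportional to the likelihood:
  Condition Beta: 0.024 × 0.35 = 0.0084
  Condition Delta: 0.2 × 0.0575 = 0.0115
  Condition Epsilon: 0.25 × 0.462 = 0.1155
  Condition Zeta: 0.38 × 0.296 = 0.11248
  Condition Gamma: 0.035 × 0.2825 = 0.0098875
  Condition Alpha: 0.02 × 0.15 = 0.003
Normalizing constant = 0.2607675.
Largest term belongs to Condition Epsilon, so Condition Epsilon is most probable.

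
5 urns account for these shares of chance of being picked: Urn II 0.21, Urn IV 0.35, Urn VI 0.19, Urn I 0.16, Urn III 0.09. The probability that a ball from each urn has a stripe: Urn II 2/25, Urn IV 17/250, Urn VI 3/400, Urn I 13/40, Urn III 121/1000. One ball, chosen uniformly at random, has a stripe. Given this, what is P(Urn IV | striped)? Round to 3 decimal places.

By Bayes' rule, posterior ∝ prior × likelihood:
  Urn II: 0.21 × 0.08 = 0.0168
  Urn IV: 0.35 × 0.068 = 0.0238
  Urn VI: 0.19 × 0.0075 = 0.001425
  Urn I: 0.16 × 0.325 = 0.052
  Urn III: 0.09 × 0.121 = 0.01089
Normalizing constant = 0.104915.
P(Urn IV | evidence) = 0.0238 / 0.104915 ≈ 0.227.

0.227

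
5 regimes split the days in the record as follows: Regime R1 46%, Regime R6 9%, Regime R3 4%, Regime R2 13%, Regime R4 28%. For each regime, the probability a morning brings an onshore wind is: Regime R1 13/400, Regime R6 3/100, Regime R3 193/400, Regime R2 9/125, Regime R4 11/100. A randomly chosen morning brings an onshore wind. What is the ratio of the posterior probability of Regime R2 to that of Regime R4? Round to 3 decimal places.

Prior × likelihood for each hypothesis:
  Regime R1: 0.46 × 0.0325 = 0.01495
  Regime R6: 0.09 × 0.03 = 0.0027
  Regime R3: 0.04 × 0.4825 = 0.0193
  Regime R2: 0.13 × 0.072 = 0.00936
  Regime R4: 0.28 × 0.11 = 0.0308
Normalizing constant = 0.07711.
The ratio is 0.00936 / 0.0308 (the normalizer cancels) = 0.304.

0.304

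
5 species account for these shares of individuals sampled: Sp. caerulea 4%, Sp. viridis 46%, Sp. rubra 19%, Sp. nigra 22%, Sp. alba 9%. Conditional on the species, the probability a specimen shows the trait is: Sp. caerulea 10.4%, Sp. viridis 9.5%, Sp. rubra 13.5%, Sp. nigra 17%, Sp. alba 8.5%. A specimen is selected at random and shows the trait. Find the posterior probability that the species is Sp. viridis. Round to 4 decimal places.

0.3686

Unnormalized posteriors (prior × likelihood):
  Sp. caerulea: 0.04 × 0.104 = 0.00416
  Sp. viridis: 0.46 × 0.095 = 0.0437
  Sp. rubra: 0.19 × 0.135 = 0.02565
  Sp. nigra: 0.22 × 0.17 = 0.0374
  Sp. alba: 0.09 × 0.085 = 0.00765
Total = 0.11856.
P(Sp. viridis | evidence) = 0.0437 / 0.11856 ≈ 0.3686.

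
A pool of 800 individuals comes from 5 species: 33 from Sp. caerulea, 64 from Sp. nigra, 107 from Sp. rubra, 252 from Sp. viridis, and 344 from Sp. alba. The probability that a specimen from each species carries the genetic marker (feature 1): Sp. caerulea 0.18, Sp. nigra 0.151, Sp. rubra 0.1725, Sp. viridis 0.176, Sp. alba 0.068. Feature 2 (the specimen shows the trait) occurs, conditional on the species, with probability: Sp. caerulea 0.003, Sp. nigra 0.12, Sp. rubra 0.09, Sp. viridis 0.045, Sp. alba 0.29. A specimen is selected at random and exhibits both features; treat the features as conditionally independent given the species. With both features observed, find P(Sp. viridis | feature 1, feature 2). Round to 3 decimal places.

0.172

Unnormalized posteriors (prior × likelihood):
  Sp. caerulea: 0.04125 × 0.18 × 0.003 = 0.000022275
  Sp. nigra: 0.08 × 0.151 × 0.12 = 0.0014496
  Sp. rubra: 0.13375 × 0.1725 × 0.09 = 0.00207646875
  Sp. viridis: 0.315 × 0.176 × 0.045 = 0.0024948
  Sp. alba: 0.43 × 0.068 × 0.29 = 0.0084796
Sum = 0.01452274375.
P(Sp. viridis | evidence) = 0.0024948 / 0.01452274375 ≈ 0.172.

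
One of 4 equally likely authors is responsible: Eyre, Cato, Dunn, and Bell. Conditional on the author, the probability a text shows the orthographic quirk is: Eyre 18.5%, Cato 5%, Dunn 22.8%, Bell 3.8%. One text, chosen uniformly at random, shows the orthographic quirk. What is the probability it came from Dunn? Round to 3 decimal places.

With a uniform prior (1/4 each), posterior ∝ likelihood:
  Eyre: 0.185
  Cato: 0.05
  Dunn: 0.228
  Bell: 0.038
Sum = 0.501.
P(Dunn | evidence) = 0.228 / 0.501 ≈ 0.455.

0.455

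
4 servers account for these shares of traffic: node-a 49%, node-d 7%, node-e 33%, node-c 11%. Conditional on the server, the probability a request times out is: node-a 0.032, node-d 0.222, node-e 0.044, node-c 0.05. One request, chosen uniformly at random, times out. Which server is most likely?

node-a

By Bayes' rule, posterior ∝ prior × likelihood:
  node-a: 0.49 × 0.032 = 0.01568
  node-d: 0.07 × 0.222 = 0.01554
  node-e: 0.33 × 0.044 = 0.01452
  node-c: 0.11 × 0.05 = 0.0055
Sum = 0.05124.
Largest term belongs to node-a, so node-a is most probable.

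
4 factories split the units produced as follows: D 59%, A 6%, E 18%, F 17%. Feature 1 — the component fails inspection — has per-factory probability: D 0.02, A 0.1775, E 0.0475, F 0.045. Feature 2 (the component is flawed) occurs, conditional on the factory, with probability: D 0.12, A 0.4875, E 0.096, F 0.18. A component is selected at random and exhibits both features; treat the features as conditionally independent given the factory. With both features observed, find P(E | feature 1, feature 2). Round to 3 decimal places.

Prior × likelihood for each hypothesis:
  D: 0.59 × 0.02 × 0.12 = 0.001416
  A: 0.06 × 0.1775 × 0.4875 = 0.005191875
  E: 0.18 × 0.0475 × 0.096 = 0.0008208
  F: 0.17 × 0.045 × 0.18 = 0.001377
Sum = 0.008805675.
P(E | evidence) = 0.0008208 / 0.008805675 ≈ 0.093.

0.093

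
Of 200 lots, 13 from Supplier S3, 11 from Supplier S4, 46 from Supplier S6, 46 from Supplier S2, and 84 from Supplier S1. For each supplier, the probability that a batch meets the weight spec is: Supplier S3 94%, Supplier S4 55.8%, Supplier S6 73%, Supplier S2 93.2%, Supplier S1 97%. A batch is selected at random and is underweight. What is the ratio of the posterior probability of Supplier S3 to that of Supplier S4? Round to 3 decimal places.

0.160

Taking complements, P(underweight | each) = Supplier S3 0.06, Supplier S4 0.442, Supplier S6 0.27, Supplier S2 0.068, Supplier S1 0.03.
By Bayes' rule, posterior ∝ prior × likelihood:
  Supplier S3: 0.065 × 0.06 = 0.0039
  Supplier S4: 0.055 × 0.442 = 0.02431
  Supplier S6: 0.23 × 0.27 = 0.0621
  Supplier S2: 0.23 × 0.068 = 0.01564
  Supplier S1: 0.42 × 0.03 = 0.0126
Sum = 0.11855.
The ratio is 0.0039 / 0.02431 (the normalizer cancels) = 0.160.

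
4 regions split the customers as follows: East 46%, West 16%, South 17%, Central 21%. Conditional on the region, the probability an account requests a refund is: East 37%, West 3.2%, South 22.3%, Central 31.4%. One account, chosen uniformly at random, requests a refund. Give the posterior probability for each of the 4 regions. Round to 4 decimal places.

By Bayes' rule, posterior ∝ prior × likelihood:
  East: 0.46 × 0.37 = 0.1702
  West: 0.16 × 0.032 = 0.00512
  South: 0.17 × 0.223 = 0.03791
  Central: 0.21 × 0.314 = 0.06594
Sum = 0.27917.
P(East | refund) = 0.1702/0.27917 ≈ 0.6097
P(West | refund) = 0.00512/0.27917 ≈ 0.0183
P(South | refund) = 0.03791/0.27917 ≈ 0.1358
P(Central | refund) = 0.06594/0.27917 ≈ 0.2362
(Check: 0.6097+0.0183+0.1358+0.2362 = 1.0000.)

East 0.6097, West 0.0183, South 0.1358, Central 0.2362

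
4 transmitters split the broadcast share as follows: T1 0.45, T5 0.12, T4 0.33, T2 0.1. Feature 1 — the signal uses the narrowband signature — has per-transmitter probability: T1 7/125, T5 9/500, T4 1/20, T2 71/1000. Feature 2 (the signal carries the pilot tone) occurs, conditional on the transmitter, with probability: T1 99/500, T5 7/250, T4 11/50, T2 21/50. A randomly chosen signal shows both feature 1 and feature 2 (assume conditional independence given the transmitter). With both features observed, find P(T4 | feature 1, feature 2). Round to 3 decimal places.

Compute prior × likelihood for every hypothesis:
  T1: 0.45 × 0.056 × 0.198 = 0.0049896
  T5: 0.12 × 0.018 × 0.028 = 0.00006048
  T4: 0.33 × 0.05 × 0.22 = 0.00363
  T2: 0.1 × 0.071 × 0.42 = 0.002982
Sum = 0.01166208.
P(T4 | evidence) = 0.00363 / 0.01166208 ≈ 0.311.

0.311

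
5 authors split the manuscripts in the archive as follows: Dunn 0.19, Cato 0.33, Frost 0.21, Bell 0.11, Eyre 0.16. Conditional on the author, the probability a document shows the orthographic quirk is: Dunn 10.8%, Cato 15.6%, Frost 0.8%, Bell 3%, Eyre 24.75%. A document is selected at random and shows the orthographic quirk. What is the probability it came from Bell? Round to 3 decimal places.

0.028

Unnormalized posteriors (prior × likelihood):
  Dunn: 0.19 × 0.108 = 0.02052
  Cato: 0.33 × 0.156 = 0.05148
  Frost: 0.21 × 0.008 = 0.00168
  Bell: 0.11 × 0.03 = 0.0033
  Eyre: 0.16 × 0.2475 = 0.0396
Total = 0.11658.
P(Bell | evidence) = 0.0033 / 0.11658 ≈ 0.028.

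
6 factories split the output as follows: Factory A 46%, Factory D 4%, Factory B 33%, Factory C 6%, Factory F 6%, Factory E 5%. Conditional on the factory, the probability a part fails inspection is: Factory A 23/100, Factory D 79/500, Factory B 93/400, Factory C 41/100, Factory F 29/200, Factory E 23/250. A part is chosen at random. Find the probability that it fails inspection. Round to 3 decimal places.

By Bayes' rule, posterior ∝ prior × likelihood:
  Factory A: 0.46 × 0.23 = 0.1058
  Factory D: 0.04 × 0.158 = 0.00632
  Factory B: 0.33 × 0.2325 = 0.076725
  Factory C: 0.06 × 0.41 = 0.0246
  Factory F: 0.06 × 0.145 = 0.0087
  Factory E: 0.05 × 0.092 = 0.0046
P(nonconforming) = 0.1058 + 0.00632 + 0.076725 + 0.0246 + 0.0087 + 0.0046 = 0.226745 → 0.227.

0.227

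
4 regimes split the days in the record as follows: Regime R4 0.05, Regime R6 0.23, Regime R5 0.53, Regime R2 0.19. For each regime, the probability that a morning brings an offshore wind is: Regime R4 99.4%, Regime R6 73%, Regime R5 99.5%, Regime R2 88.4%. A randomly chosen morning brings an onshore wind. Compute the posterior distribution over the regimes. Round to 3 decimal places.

Regime R4 0.003, Regime R6 0.713, Regime R5 0.030, Regime R2 0.253

Taking complements, P(onshore | each) = Regime R4 0.006, Regime R6 0.27, Regime R5 0.005, Regime R2 0.116.
Unnormalized posteriors (prior × likelihood):
  Regime R4: 0.05 × 0.006 = 0.0003
  Regime R6: 0.23 × 0.27 = 0.0621
  Regime R5: 0.53 × 0.005 = 0.00265
  Regime R2: 0.19 × 0.116 = 0.02204
Sum = 0.08709.
P(Regime R4 | onshore) = 0.0003/0.08709 ≈ 0.003
P(Regime R6 | onshore) = 0.0621/0.08709 ≈ 0.713
P(Regime R5 | onshore) = 0.00265/0.08709 ≈ 0.030
P(Regime R2 | onshore) = 0.02204/0.08709 ≈ 0.253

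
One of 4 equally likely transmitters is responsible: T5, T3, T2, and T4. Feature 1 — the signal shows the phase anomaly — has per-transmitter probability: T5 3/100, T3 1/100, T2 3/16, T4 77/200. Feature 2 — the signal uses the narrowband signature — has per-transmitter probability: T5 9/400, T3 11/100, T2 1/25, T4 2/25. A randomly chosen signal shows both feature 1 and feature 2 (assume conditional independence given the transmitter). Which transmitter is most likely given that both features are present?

T4

Since the prior is uniform, the posterior is proportional to the likelihood:
  T5: 0.03 × 0.0225 = 0.000675
  T3: 0.01 × 0.11 = 0.0011
  T2: 0.1875 × 0.04 = 0.0075
  T4: 0.385 × 0.08 = 0.0308
Sum = 0.040075.
Largest term belongs to T4, so T4 is most probable.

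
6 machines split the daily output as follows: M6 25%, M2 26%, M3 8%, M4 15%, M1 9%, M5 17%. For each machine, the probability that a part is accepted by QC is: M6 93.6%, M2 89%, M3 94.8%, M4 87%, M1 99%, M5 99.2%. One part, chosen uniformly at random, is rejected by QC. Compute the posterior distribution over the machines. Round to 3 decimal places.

M6 0.227, M2 0.406, M3 0.059, M4 0.277, M1 0.013, M5 0.019

Taking complements, P(rejected | each) = M6 0.064, M2 0.11, M3 0.052, M4 0.13, M1 0.01, M5 0.008.
Unnormalized posteriors (prior × likelihood):
  M6: 0.25 × 0.064 = 0.016
  M2: 0.26 × 0.11 = 0.0286
  M3: 0.08 × 0.052 = 0.00416
  M4: 0.15 × 0.13 = 0.0195
  M1: 0.09 × 0.01 = 0.0009
  M5: 0.17 × 0.008 = 0.00136
Normalizing constant = 0.07052.
P(M6 | rejected) = 0.016/0.07052 ≈ 0.227
P(M2 | rejected) = 0.0286/0.07052 ≈ 0.406
P(M3 | rejected) = 0.00416/0.07052 ≈ 0.059
P(M4 | rejected) = 0.0195/0.07052 ≈ 0.277
P(M1 | rejected) = 0.0009/0.07052 ≈ 0.013
P(M5 | rejected) = 0.00136/0.07052 ≈ 0.019
(Check: 0.227+0.406+0.059+0.277+0.013+0.019 = 1.001.)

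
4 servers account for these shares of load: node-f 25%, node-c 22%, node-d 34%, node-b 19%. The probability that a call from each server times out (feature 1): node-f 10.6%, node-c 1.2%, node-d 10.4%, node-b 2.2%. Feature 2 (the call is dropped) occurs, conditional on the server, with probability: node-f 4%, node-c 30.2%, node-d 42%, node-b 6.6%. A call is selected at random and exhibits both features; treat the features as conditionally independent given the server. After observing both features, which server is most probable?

By Bayes' rule, posterior ∝ prior × likelihood:
  node-f: 0.25 × 0.106 × 0.04 = 0.00106
  node-c: 0.22 × 0.012 × 0.302 = 0.00079728
  node-d: 0.34 × 0.104 × 0.42 = 0.0148512
  node-b: 0.19 × 0.022 × 0.066 = 0.00027588
Total = 0.01698436.
Largest term belongs to node-d, so node-d is most probable.

node-d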